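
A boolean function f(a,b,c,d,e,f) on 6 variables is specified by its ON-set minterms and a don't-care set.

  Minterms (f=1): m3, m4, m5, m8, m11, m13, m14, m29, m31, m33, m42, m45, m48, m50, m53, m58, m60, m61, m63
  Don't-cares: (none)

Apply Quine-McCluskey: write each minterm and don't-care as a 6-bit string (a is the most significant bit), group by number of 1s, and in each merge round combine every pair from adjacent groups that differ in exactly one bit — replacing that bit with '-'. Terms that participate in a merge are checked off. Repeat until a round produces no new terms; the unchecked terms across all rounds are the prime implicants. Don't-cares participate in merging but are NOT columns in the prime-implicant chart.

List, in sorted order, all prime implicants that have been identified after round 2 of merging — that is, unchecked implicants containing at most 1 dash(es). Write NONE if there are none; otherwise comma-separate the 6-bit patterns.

00-011, 00-101, 00010-, 001000, 001110, 1-1010, 100001, 11-010, 11-101, 1100-0, 11110-

[col 0] 000011*, 000100*, 000101*, 001000, 001011*, 001101*, 001110, 011101*, 011111*, 100001, 101010*, 101101*, 110000*, 110010*, 110101*, 111010*, 111100*, 111101*, 111111*
[col 1] -01101*, -11101*, -11111*, 0-1101*, 00-011, 00-101, 00010-, 0111-1*, 1-1010, 1-1101*, 11-010, 11-101, 1100-0, 1111-1*, 11110-
[col 2] --1101, -111-1
Prime implicants: --1101, -111-1, 00-011, 00-101, 00010-, 001000, 001110, 1-1010, 100001, 11-010, 11-101, 1100-0, 11110-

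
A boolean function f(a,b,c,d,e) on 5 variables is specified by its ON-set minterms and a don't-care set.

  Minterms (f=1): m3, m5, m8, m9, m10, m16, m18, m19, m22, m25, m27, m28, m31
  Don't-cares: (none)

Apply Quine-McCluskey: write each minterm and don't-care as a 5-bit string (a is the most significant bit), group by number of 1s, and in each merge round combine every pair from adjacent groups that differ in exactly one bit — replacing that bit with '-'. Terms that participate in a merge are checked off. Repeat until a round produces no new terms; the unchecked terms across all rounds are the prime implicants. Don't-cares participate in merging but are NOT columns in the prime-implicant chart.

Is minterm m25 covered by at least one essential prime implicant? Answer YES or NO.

NO

Round 0: 00011✓ 00101 01000✓ 01001✓ 01010✓ 10000✓ 10010✓ 10011✓ 10110✓ 11001✓ 11011✓ 11100 11111✓
Round 1: -0011 -1001 010-0 0100- 1-011 10-10 100-0 1001- 11-11 110-1
PIs = {-0011, -1001, 00101, 010-0, 0100-, 1-011, 10-10, 100-0, 1001-, 11-11, 110-1, 11100}
Coverage chart:
  m3: -0011 ←essential
  m5: 00101 ←essential
  m8: 010-0,0100-
  m9: -1001,0100-
  m10: 010-0 ←essential
  m16: 100-0 ←essential
  m18: 10-10,100-0,1001-
  m19: -0011,1-011,1001-
  m22: 10-10 ←essential
  m25: -1001,110-1
  m27: 1-011,11-11,110-1
  m28: 11100 ←essential
  m31: 11-11 ←essential
Essential: -0011, 00101, 010-0, 10-10, 100-0, 11-11, 11100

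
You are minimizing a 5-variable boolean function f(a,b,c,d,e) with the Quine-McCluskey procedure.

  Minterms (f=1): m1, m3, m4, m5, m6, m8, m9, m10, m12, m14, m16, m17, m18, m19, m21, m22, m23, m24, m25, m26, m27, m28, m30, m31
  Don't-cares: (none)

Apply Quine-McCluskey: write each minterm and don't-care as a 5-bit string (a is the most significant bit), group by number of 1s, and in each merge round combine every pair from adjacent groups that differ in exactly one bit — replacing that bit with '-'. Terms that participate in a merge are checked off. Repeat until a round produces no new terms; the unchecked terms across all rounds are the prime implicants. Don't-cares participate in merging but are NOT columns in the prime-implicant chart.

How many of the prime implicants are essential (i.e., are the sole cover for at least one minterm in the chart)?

4

[col 0] 00001*, 00011*, 00100*, 00101*, 00110*, 01000*, 01001*, 01010*, 01100*, 01110*, 10000*, 10001*, 10010*, 10011*, 10101*, 10110*, 10111*, 11000*, 11001*, 11010*, 11011*, 11100*, 11110*, 11111*
[col 1] -0001*, -0011*, -0101*, -0110*, -1000*, -1001*, -1010*, -1100*, -1110*, 0-001*, 0-100*, 0-110*, 00-01*, 000-1*, 001-0*, 0010-, 01-00*, 01-10*, 010-0*, 0100-*, 011-0*, 1-000*, 1-001*, 1-010*, 1-011*, 1-110*, 1-111*, 10-01*, 10-10*, 10-11*, 100-0*, 100-1*, 1000-*, 1001-*, 101-1*, 1011-*, 11-00*, 11-10*, 11-11*, 110-0*, 110-1*, 1100-*, 1101-*, 111-0*, 1111-*
[col 2] --001, --110, -0-01, -00-1, -1-00*, -1-10*, -10-0*, -100-, -11-0*, 0-1-0, 01--0*, 1--10*, 1--11*, 1-0-0*, 1-0-1*, 1-00-*, 1-01-*, 1-11-*, 10--1, 10-1-*, 100--*, 11--0*, 11-1-*, 110--*
[col 3] -1--0, 1--1-, 1-0--
Prime implicants: --001, --110, -0-01, -00-1, -1--0, -100-, 0-1-0, 0010-, 1--1-, 1-0--, 10--1
PI chart (minterm → PIs covering it):
  1 | --001,-0-01,-00-1
  3 | -00-1  (sole → essential)
  4 | 0-1-0,0010-
  5 | -0-01,0010-
  6 | --110,0-1-0
  8 | -1--0,-100-
  9 | --001,-100-
  10 | -1--0  (sole → essential)
  12 | -1--0,0-1-0
  14 | --110,-1--0,0-1-0
  16 | 1-0--  (sole → essential)
  17 | --001,-0-01,-00-1,1-0--,10--1
  18 | 1--1-,1-0--
  19 | -00-1,1--1-,1-0--,10--1
  21 | -0-01,10--1
  22 | --110,1--1-
  23 | 1--1-,10--1
  24 | -1--0,-100-,1-0--
  25 | --001,-100-,1-0--
  26 | -1--0,1--1-,1-0--
  27 | 1--1-,1-0--
  28 | -1--0  (sole → essential)
  30 | --110,-1--0,1--1-
  31 | 1--1-  (sole → essential)
Essential prime implicants: -00-1, -1--0, 1--1-, 1-0--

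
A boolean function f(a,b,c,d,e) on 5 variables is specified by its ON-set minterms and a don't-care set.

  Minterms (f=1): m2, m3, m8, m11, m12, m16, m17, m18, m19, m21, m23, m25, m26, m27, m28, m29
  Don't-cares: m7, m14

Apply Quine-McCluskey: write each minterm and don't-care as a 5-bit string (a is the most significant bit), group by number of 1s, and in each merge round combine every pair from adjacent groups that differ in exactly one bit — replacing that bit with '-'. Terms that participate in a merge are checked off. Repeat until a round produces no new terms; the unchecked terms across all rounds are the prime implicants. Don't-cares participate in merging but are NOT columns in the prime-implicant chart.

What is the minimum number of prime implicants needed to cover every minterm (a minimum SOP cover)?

Round 0: 00010✓ 00011✓ 00111✓ 01000✓ 01011✓ 01100✓ 01110✓ 10000✓ 10001✓ 10010✓ 10011✓ 10101✓ 10111✓ 11001✓ 11010✓ 11011✓ 11100✓ 11101✓
Round 1: -0010✓ -0011✓ -0111✓ -1011✓ -1100 0-011✓ 00-11✓ 0001-✓ 01-00 011-0 1-001✓ 1-010✓ 1-011✓ 1-101✓ 10-01✓ 10-11✓ 100-0✓ 100-1✓ 1000-✓ 1001-✓ 101-1✓ 11-01✓ 110-1✓ 1101-✓ 1110-
Round 2: --011 -0-11 -001- 1--01 1-0-1 1-01- 10--1 100--
PIs = {--011, -0-11, -001-, -1100, 01-00, 011-0, 1--01, 1-0-1, 1-01-, 10--1, 100--, 1110-}
Coverage chart:
  m2: -001- ←essential
  m3: --011,-0-11,-001-
  m8: 01-00 ←essential
  m11: --011 ←essential
  m12: -1100,01-00,011-0
  m16: 100-- ←essential
  m17: 1--01,1-0-1,10--1,100--
  m18: -001-,1-01-,100--
  m19: --011,-0-11,-001-,1-0-1,1-01-,10--1,100--
  m21: 1--01,10--1
  m23: -0-11,10--1
  m25: 1--01,1-0-1
  m26: 1-01- ←essential
  m27: --011,1-0-1,1-01-
  m28: -1100,1110-
  m29: 1--01,1110-
Essential: --011, -001-, 01-00, 1-01-, 100--
Petrick residual → -0-11, -1100, 1--01
Min cover (8 terms): c'de + b'de + b'c'd + bcd'e' + a'bd'e' + ad'e + ac'd + ab'c'

8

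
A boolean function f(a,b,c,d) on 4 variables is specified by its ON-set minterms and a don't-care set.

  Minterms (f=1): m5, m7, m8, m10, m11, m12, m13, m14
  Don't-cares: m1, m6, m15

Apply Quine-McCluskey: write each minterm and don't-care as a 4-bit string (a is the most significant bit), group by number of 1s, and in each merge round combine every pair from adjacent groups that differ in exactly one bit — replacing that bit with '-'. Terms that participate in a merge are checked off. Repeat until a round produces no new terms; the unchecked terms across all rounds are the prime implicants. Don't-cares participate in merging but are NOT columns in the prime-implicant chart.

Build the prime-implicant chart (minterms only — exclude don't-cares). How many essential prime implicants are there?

2

size-2^0 implicants → 0001(✓)  0101(✓)  0110(✓)  0111(✓)  1000(✓)  1010(✓)  1011(✓)  1100(✓)  1101(✓)  1110(✓)  1111(✓)
size-2^1 implicants → -101(✓)  -110(✓)  -111(✓)  0-01  01-1(✓)  011-(✓)  1-00(✓)  1-10(✓)  1-11(✓)  10-0(✓)  101-(✓)  11-0(✓)  11-1(✓)  110-(✓)  111-(✓)
size-2^2 implicants → -1-1  -11-  1--0  1-1-  11--
Unchecked terms (primes): -1-1, -11-, 0-01, 1--0, 1-1-, 11--
Minterm coverage:
  m5 ⊆ -1-1,0-01
  m7 ⊆ -1-1,-11-
  m8 ⊆ 1--0 [E]
  m10 ⊆ 1--0,1-1-
  m11 ⊆ 1-1- [E]
  m12 ⊆ 1--0,11--
  m13 ⊆ -1-1,11--
  m14 ⊆ -11-,1--0,1-1-,11--
E = {1--0, 1-1-}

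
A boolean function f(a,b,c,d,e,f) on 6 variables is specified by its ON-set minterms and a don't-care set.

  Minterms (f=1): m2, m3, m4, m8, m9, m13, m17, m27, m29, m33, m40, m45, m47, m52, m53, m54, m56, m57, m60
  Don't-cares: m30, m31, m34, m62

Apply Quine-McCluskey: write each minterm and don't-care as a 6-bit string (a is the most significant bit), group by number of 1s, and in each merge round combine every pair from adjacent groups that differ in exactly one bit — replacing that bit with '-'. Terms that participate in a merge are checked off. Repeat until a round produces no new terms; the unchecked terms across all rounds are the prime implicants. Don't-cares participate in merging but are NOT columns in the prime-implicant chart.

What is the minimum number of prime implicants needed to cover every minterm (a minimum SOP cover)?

12

size-2^0 implicants → 000010(✓)  000011(✓)  000100  001000(✓)  001001(✓)  001101(✓)  010001  011011(✓)  011101(✓)  011110(✓)  011111(✓)  100001  100010(✓)  101000(✓)  101101(✓)  101111(✓)  110100(✓)  110101(✓)  110110(✓)  111000(✓)  111001(✓)  111100(✓)  111110(✓)
size-2^1 implicants → -00010  -01000  -01101  -11110  0-1101  00001-  001-01  00100-  011-11  0111-1  01111-  1-1000  1011-1  11-100(✓)  11-110(✓)  1101-0(✓)  11010-  111-00  11100-  1111-0(✓)
size-2^2 implicants → 11-1-0
Unchecked terms (primes): -00010, -01000, -01101, -11110, 0-1101, 00001-, 000100, 001-01, 00100-, 010001, 011-11, 0111-1, 01111-, 1-1000, 100001, 1011-1, 11-1-0, 11010-, 111-00, 11100-
Minterm coverage:
  m2 ⊆ -00010,00001-
  m3 ⊆ 00001- [E]
  m4 ⊆ 000100 [E]
  m8 ⊆ -01000,00100-
  m9 ⊆ 001-01,00100-
  m13 ⊆ -01101,0-1101,001-01
  m17 ⊆ 010001 [E]
  m27 ⊆ 011-11 [E]
  m29 ⊆ 0-1101,0111-1
  m33 ⊆ 100001 [E]
  m40 ⊆ -01000,1-1000
  m45 ⊆ -01101,1011-1
  m47 ⊆ 1011-1 [E]
  m52 ⊆ 11-1-0,11010-
  m53 ⊆ 11010- [E]
  m54 ⊆ 11-1-0 [E]
  m56 ⊆ 1-1000,111-00,11100-
  m57 ⊆ 11100- [E]
  m60 ⊆ 11-1-0,111-00
E = {00001-, 000100, 010001, 011-11, 100001, 1011-1, 11-1-0, 11010-, 11100-}
Petrick residual → -01000, 0-1101, 001-01
Cover = b'cd'e'f' + a'cde'f + a'b'c'd'e + a'b'c'de'f' + a'b'ce'f + a'bc'd'e'f + a'bcef + ab'c'd'e'f + ab'cdf + abdf' + abc'de' + abcd'e'  |cover|=12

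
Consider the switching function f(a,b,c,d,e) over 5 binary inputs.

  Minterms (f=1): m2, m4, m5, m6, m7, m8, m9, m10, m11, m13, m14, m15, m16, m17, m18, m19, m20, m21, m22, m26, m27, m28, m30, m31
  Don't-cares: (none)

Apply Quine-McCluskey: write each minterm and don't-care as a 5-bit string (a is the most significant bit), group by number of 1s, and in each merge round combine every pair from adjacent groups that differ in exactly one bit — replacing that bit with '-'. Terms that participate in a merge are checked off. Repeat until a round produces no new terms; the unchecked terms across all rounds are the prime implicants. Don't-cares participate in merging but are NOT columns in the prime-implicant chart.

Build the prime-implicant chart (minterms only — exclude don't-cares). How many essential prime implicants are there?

4

Round 0: 00010✓ 00100✓ 00101✓ 00110✓ 00111✓ 01000✓ 01001✓ 01010✓ 01011✓ 01101✓ 01110✓ 01111✓ 10000✓ 10001✓ 10010✓ 10011✓ 10100✓ 10101✓ 10110✓ 11010✓ 11011✓ 11100✓ 11110✓ 11111✓
Round 1: -0010✓ -0100✓ -0101✓ -0110✓ -1010✓ -1011✓ -1110✓ -1111✓ 0-010✓ 0-101✓ 0-110✓ 0-111✓ 00-10✓ 001-0✓ 001-1✓ 0010-✓ 0011-✓ 01-01✓ 01-10✓ 01-11✓ 010-0✓ 010-1✓ 0100-✓ 0101-✓ 011-1✓ 0111-✓ 1-010✓ 1-011✓ 1-100✓ 1-110✓ 10-00✓ 10-01✓ 10-10✓ 100-0✓ 100-1✓ 1000-✓ 1001-✓ 101-0✓ 1010-✓ 11-10✓ 11-11✓ 1101-✓ 111-0✓ 1111-✓
Round 2: --010✓ --110✓ -0-10✓ -01-0 -010- -1-10✓ -1-11✓ -101-✓ -111-✓ 0--10✓ 0-1-1 0-11- 001-- 01--1 01-1-✓ 010-- 1--10✓ 1-01- 1-1-0 10--0 10-0- 100-- 11-1-✓
Round 3: ---10 -1-1-
PIs = {---10, -01-0, -010-, -1-1-, 0-1-1, 0-11-, 001--, 01--1, 010--, 1-01-, 1-1-0, 10--0, 10-0-, 100--}
Coverage chart:
  m2: ---10 ←essential
  m4: -01-0,-010-,001--
  m5: -010-,0-1-1,001--
  m6: ---10,-01-0,0-11-,001--
  m7: 0-1-1,0-11-,001--
  m8: 010-- ←essential
  m9: 01--1,010--
  m10: ---10,-1-1-,010--
  m11: -1-1-,01--1,010--
  m13: 0-1-1,01--1
  m14: ---10,-1-1-,0-11-
  m15: -1-1-,0-1-1,0-11-,01--1
  m16: 10--0,10-0-,100--
  m17: 10-0-,100--
  m18: ---10,1-01-,10--0,100--
  m19: 1-01-,100--
  m20: -01-0,-010-,1-1-0,10--0,10-0-
  m21: -010-,10-0-
  m22: ---10,-01-0,1-1-0,10--0
  m26: ---10,-1-1-,1-01-
  m27: -1-1-,1-01-
  m28: 1-1-0 ←essential
  m30: ---10,-1-1-,1-1-0
  m31: -1-1- ←essential
Essential: ---10, -1-1-, 010--, 1-1-0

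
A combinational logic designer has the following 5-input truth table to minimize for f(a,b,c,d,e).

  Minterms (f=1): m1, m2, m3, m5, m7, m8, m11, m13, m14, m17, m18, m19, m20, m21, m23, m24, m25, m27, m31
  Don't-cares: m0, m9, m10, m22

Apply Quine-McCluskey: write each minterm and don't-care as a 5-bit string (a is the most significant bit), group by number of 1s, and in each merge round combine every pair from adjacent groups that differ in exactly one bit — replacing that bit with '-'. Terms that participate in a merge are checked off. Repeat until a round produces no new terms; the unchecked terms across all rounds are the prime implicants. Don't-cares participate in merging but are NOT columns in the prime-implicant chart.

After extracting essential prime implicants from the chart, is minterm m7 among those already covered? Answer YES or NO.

YES

[col 0] 00000*, 00001*, 00010*, 00011*, 00101*, 00111*, 01000*, 01001*, 01010*, 01011*, 01101*, 01110*, 10001*, 10010*, 10011*, 10100*, 10101*, 10110*, 10111*, 11000*, 11001*, 11011*, 11111*
[col 1] -0001*, -0010*, -0011*, -0101*, -0111*, -1000*, -1001*, -1011*, 0-000*, 0-001*, 0-010*, 0-011*, 0-101*, 00-01*, 00-11*, 000-0*, 000-1*, 0000-*, 0001-*, 001-1*, 01-01*, 01-10, 010-0*, 010-1*, 0100-*, 0101-*, 1-001*, 1-011*, 1-111*, 10-01*, 10-10*, 10-11*, 100-1*, 1001-*, 101-0*, 101-1*, 1010-*, 1011-*, 11-11*, 110-1*, 1100-*
[col 2] --001*, --011*, -0-01*, -0-11*, -00-1*, -001-, -01-1*, -10-1*, -100-, 0--01, 0-0-0*, 0-0-1*, 0-00-*, 0-01-*, 00--1*, 000--*, 010--*, 1--11, 1-0-1*, 10--1*, 10-1-, 101--
[col 3] --0-1, -0--1, 0-0--
Prime implicants: --0-1, -0--1, -001-, -100-, 0--01, 0-0--, 01-10, 1--11, 10-1-, 101--
PI chart (minterm → PIs covering it):
  1 | --0-1,-0--1,0--01,0-0--
  2 | -001-,0-0--
  3 | --0-1,-0--1,-001-,0-0--
  5 | -0--1,0--01
  7 | -0--1  (sole → essential)
  8 | -100-,0-0--
  11 | --0-1,0-0--
  13 | 0--01  (sole → essential)
  14 | 01-10  (sole → essential)
  17 | --0-1,-0--1
  18 | -001-,10-1-
  19 | --0-1,-0--1,-001-,1--11,10-1-
  20 | 101--  (sole → essential)
  21 | -0--1,101--
  23 | -0--1,1--11,10-1-,101--
  24 | -100-  (sole → essential)
  25 | --0-1,-100-
  27 | --0-1,1--11
  31 | 1--11  (sole → essential)
Essential prime implicants: -0--1, -100-, 0--01, 01-10, 1--11, 101--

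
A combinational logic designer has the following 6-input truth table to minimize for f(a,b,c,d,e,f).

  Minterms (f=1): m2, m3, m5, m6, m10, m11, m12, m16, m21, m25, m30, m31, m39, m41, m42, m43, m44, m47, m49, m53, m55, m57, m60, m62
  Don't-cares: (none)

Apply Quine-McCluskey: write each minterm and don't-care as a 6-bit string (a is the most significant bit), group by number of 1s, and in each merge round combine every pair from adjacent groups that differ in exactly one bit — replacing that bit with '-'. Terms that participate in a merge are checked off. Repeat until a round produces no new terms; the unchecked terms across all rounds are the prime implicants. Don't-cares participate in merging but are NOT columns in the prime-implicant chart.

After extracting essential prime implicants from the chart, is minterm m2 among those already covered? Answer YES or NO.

YES

Round 0: 000010✓ 000011✓ 000101✓ 000110✓ 001010✓ 001011✓ 001100✓ 010000 010101✓ 011001✓ 011110✓ 011111✓ 100111✓ 101001✓ 101010✓ 101011✓ 101100✓ 101111✓ 110001✓ 110101✓ 110111✓ 111001✓ 111100✓ 111110✓
Round 1: -01010✓ -01011✓ -01100 -10101 -11001 -11110 0-0101 00-010✓ 00-011✓ 000-10 00001-✓ 00101-✓ 01111- 1-0111 1-1001 1-1100 10-111 101-11 1010-1 10101-✓ 11-001 110-01 1101-1 1111-0
Round 2: -0101- 00-01-
PIs = {-0101-, -01100, -10101, -11001, -11110, 0-0101, 00-01-, 000-10, 010000, 01111-, 1-0111, 1-1001, 1-1100, 10-111, 101-11, 1010-1, 11-001, 110-01, 1101-1, 1111-0}
Coverage chart:
  m2: 00-01-,000-10
  m3: 00-01- ←essential
  m5: 0-0101 ←essential
  m6: 000-10 ←essential
  m10: -0101-,00-01-
  m11: -0101-,00-01-
  m12: -01100 ←essential
  m16: 010000 ←essential
  m21: -10101,0-0101
  m25: -11001 ←essential
  m30: -11110,01111-
  m31: 01111- ←essential
  m39: 1-0111,10-111
  m41: 1-1001,1010-1
  m42: -0101- ←essential
  m43: -0101-,101-11,1010-1
  m44: -01100,1-1100
  m47: 10-111,101-11
  m49: 11-001,110-01
  m53: -10101,110-01,1101-1
  m55: 1-0111,1101-1
  m57: -11001,1-1001,11-001
  m60: 1-1100,1111-0
  m62: -11110,1111-0
Essential: -0101-, -01100, -11001, 0-0101, 00-01-, 000-10, 010000, 01111-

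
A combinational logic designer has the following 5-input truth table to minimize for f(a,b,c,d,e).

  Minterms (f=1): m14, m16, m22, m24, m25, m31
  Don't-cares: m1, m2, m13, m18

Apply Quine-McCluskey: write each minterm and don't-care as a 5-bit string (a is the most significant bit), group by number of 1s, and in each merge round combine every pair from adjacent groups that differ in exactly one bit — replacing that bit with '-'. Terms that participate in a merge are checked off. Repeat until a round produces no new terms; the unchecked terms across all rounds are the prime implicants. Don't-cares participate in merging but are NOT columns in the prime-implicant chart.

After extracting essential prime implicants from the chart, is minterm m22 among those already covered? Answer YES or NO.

Round 0: 00001 00010✓ 01101 01110 10000✓ 10010✓ 10110✓ 11000✓ 11001✓ 11111
Round 1: -0010 1-000 10-10 100-0 1100-
PIs = {-0010, 00001, 01101, 01110, 1-000, 10-10, 100-0, 1100-, 11111}
Coverage chart:
  m14: 01110 ←essential
  m16: 1-000,100-0
  m22: 10-10 ←essential
  m24: 1-000,1100-
  m25: 1100- ←essential
  m31: 11111 ←essential
Essential: 01110, 10-10, 1100-, 11111

YES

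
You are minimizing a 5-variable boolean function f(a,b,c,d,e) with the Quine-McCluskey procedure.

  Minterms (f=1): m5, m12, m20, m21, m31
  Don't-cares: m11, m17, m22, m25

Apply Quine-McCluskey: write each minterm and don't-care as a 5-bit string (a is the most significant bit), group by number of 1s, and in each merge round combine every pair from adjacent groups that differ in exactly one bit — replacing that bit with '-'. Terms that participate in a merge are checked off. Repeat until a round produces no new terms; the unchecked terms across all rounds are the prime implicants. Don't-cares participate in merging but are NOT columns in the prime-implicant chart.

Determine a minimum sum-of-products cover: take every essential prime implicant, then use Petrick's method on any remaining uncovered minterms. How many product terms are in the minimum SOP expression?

[col 0] 00101*, 01011, 01100, 10001*, 10100*, 10101*, 10110*, 11001*, 11111
[col 1] -0101, 1-001, 10-01, 101-0, 1010-
Prime implicants: -0101, 01011, 01100, 1-001, 10-01, 101-0, 1010-, 11111
PI chart (minterm → PIs covering it):
  5 | -0101  (sole → essential)
  12 | 01100  (sole → essential)
  20 | 101-0,1010-
  21 | -0101,10-01,1010-
  31 | 11111  (sole → essential)
Essential prime implicants: -0101, 01100, 11111
Petrick residual → 101-0
Minimum SOP uses 4 PIs: b'cd'e + a'bcd'e' + ab'ce' + abcde

4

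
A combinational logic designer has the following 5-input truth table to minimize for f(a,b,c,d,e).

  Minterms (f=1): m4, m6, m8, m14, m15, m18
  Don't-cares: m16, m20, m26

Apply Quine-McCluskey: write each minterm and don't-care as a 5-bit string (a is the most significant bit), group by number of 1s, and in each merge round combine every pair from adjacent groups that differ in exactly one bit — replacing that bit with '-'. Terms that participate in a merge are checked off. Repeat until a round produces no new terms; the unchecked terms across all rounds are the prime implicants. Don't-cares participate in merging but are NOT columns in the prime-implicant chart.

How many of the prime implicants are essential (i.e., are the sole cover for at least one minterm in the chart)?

2

[col 0] 00100*, 00110*, 01000, 01110*, 01111*, 10000*, 10010*, 10100*, 11010*
[col 1] -0100, 0-110, 001-0, 0111-, 1-010, 10-00, 100-0
Prime implicants: -0100, 0-110, 001-0, 01000, 0111-, 1-010, 10-00, 100-0
PI chart (minterm → PIs covering it):
  4 | -0100,001-0
  6 | 0-110,001-0
  8 | 01000  (sole → essential)
  14 | 0-110,0111-
  15 | 0111-  (sole → essential)
  18 | 1-010,100-0
Essential prime implicants: 01000, 0111-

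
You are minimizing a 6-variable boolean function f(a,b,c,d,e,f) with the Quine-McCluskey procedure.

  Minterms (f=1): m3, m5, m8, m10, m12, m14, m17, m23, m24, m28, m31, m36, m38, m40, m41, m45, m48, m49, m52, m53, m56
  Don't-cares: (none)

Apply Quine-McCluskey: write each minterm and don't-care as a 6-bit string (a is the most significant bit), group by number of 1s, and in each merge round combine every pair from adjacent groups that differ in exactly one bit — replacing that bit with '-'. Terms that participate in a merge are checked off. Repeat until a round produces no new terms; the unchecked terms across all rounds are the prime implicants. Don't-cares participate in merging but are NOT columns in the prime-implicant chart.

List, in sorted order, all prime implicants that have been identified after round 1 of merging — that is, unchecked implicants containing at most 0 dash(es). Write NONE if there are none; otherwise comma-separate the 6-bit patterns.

Round 0: 000011 000101 001000✓ 001010✓ 001100✓ 001110✓ 010001✓ 010111✓ 011000✓ 011100✓ 011111✓ 100100✓ 100110✓ 101000✓ 101001✓ 101101✓ 110000✓ 110001✓ 110100✓ 110101✓ 111000✓
Round 1: -01000✓ -10001 -11000✓ 0-1000✓ 0-1100✓ 001-00✓ 001-10✓ 0010-0✓ 0011-0✓ 01-111 011-00✓ 1-0100 1-1000✓ 1001-0 101-01 10100- 11-000 110-00✓ 110-01✓ 11000-✓ 11010-✓
Round 2: --1000 0-1-00 001--0 110-0-
PIs = {--1000, -10001, 0-1-00, 000011, 000101, 001--0, 01-111, 1-0100, 1001-0, 101-01, 10100-, 11-000, 110-0-}

000011, 000101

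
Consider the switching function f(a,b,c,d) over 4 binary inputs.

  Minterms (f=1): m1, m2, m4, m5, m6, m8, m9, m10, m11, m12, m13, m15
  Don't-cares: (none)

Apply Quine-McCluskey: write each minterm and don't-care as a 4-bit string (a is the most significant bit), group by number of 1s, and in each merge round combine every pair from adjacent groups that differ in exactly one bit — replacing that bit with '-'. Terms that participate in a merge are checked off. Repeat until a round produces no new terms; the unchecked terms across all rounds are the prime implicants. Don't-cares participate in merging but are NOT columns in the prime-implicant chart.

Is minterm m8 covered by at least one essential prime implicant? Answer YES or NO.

NO

size-2^0 implicants → 0001(✓)  0010(✓)  0100(✓)  0101(✓)  0110(✓)  1000(✓)  1001(✓)  1010(✓)  1011(✓)  1100(✓)  1101(✓)  1111(✓)
size-2^1 implicants → -001(✓)  -010  -100(✓)  -101(✓)  0-01(✓)  0-10  01-0  010-(✓)  1-00(✓)  1-01(✓)  1-11(✓)  10-0(✓)  10-1(✓)  100-(✓)  101-(✓)  11-1(✓)  110-(✓)
size-2^2 implicants → --01  -10-  1--1  1-0-  10--
Unchecked terms (primes): --01, -010, -10-, 0-10, 01-0, 1--1, 1-0-, 10--
Minterm coverage:
  m1 ⊆ --01 [E]
  m2 ⊆ -010,0-10
  m4 ⊆ -10-,01-0
  m5 ⊆ --01,-10-
  m6 ⊆ 0-10,01-0
  m8 ⊆ 1-0-,10--
  m9 ⊆ --01,1--1,1-0-,10--
  m10 ⊆ -010,10--
  m11 ⊆ 1--1,10--
  m12 ⊆ -10-,1-0-
  m13 ⊆ --01,-10-,1--1,1-0-
  m15 ⊆ 1--1 [E]
E = {--01, 1--1}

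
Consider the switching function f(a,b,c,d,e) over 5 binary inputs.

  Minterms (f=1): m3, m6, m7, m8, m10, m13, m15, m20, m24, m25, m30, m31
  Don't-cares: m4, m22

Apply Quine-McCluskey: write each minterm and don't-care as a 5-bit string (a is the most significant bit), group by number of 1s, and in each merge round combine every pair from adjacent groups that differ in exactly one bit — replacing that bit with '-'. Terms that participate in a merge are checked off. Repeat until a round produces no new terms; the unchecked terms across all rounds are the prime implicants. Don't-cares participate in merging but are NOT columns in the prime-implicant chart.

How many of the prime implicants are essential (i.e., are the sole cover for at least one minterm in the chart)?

Round 0: 00011✓ 00100✓ 00110✓ 00111✓ 01000✓ 01010✓ 01101✓ 01111✓ 10100✓ 10110✓ 11000✓ 11001✓ 11110✓ 11111✓
Round 1: -0100✓ -0110✓ -1000 -1111 0-111 00-11 001-0✓ 0011- 010-0 011-1 1-110 101-0✓ 1100- 1111-
Round 2: -01-0
PIs = {-01-0, -1000, -1111, 0-111, 00-11, 0011-, 010-0, 011-1, 1-110, 1100-, 1111-}
Coverage chart:
  m3: 00-11 ←essential
  m6: -01-0,0011-
  m7: 0-111,00-11,0011-
  m8: -1000,010-0
  m10: 010-0 ←essential
  m13: 011-1 ←essential
  m15: -1111,0-111,011-1
  m20: -01-0 ←essential
  m24: -1000,1100-
  m25: 1100- ←essential
  m30: 1-110,1111-
  m31: -1111,1111-
Essential: -01-0, 00-11, 010-0, 011-1, 1100-

5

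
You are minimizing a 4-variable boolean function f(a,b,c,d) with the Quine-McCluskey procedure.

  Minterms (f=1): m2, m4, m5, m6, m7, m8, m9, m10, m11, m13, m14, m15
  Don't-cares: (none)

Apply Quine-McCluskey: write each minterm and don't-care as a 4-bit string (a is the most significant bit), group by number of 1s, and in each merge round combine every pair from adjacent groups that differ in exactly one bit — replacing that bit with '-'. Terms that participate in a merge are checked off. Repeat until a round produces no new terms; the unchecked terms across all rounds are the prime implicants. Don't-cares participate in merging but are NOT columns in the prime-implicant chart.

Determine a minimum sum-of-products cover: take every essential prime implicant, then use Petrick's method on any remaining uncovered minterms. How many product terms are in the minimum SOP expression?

4

Round 0: 0010✓ 0100✓ 0101✓ 0110✓ 0111✓ 1000✓ 1001✓ 1010✓ 1011✓ 1101✓ 1110✓ 1111✓
Round 1: -010✓ -101✓ -110✓ -111✓ 0-10✓ 01-0✓ 01-1✓ 010-✓ 011-✓ 1-01✓ 1-10✓ 1-11✓ 10-0✓ 10-1✓ 100-✓ 101-✓ 11-1✓ 111-✓
Round 2: --10 -1-1 -11- 01-- 1--1 1-1- 10--
PIs = {--10, -1-1, -11-, 01--, 1--1, 1-1-, 10--}
Coverage chart:
  m2: --10 ←essential
  m4: 01-- ←essential
  m5: -1-1,01--
  m6: --10,-11-,01--
  m7: -1-1,-11-,01--
  m8: 10-- ←essential
  m9: 1--1,10--
  m10: --10,1-1-,10--
  m11: 1--1,1-1-,10--
  m13: -1-1,1--1
  m14: --10,-11-,1-1-
  m15: -1-1,-11-,1--1,1-1-
Essential: --10, 01--, 10--
Petrick residual → -1-1
Min cover (4 terms): cd' + bd + a'b + ab'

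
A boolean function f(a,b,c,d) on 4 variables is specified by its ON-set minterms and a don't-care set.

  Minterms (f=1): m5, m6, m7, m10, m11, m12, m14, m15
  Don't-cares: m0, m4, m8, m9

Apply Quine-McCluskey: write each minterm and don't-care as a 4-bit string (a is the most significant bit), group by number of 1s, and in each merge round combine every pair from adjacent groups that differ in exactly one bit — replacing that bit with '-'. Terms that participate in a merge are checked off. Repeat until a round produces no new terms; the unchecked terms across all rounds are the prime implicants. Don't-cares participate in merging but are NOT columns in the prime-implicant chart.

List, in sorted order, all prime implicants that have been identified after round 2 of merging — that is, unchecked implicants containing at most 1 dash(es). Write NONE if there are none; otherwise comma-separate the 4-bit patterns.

NONE

Round 0: 0000✓ 0100✓ 0101✓ 0110✓ 0111✓ 1000✓ 1001✓ 1010✓ 1011✓ 1100✓ 1110✓ 1111✓
Round 1: -000✓ -100✓ -110✓ -111✓ 0-00✓ 01-0✓ 01-1✓ 010-✓ 011-✓ 1-00✓ 1-10✓ 1-11✓ 10-0✓ 10-1✓ 100-✓ 101-✓ 11-0✓ 111-✓
Round 2: --00 -1-0 -11- 01-- 1--0 1-1- 10--
PIs = {--00, -1-0, -11-, 01--, 1--0, 1-1-, 10--}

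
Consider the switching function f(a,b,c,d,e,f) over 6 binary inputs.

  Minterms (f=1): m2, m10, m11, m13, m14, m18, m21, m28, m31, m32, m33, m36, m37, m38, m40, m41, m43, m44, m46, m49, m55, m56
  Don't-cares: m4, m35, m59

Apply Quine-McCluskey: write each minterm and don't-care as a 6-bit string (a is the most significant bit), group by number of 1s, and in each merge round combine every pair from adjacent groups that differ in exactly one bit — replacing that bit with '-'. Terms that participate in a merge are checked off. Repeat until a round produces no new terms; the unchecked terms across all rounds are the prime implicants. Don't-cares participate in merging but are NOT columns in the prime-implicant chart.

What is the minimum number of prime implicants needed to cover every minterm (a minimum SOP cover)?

13

[col 0] 000010*, 000100*, 001010*, 001011*, 001101, 001110*, 010010*, 010101, 011100, 011111, 100000*, 100001*, 100011*, 100100*, 100101*, 100110*, 101000*, 101001*, 101011*, 101100*, 101110*, 110001*, 110111, 111000*, 111011*
[col 1] -00100, -01011, -01110, 0-0010, 00-010, 001-10, 00101-, 1-0001, 1-1000, 1-1011, 10-000*, 10-001*, 10-011*, 10-100*, 10-110*, 100-00*, 100-01*, 1000-1*, 10000-*, 1001-0*, 10010-*, 101-00*, 1010-1*, 10100-*, 1011-0*
[col 2] 10--00, 10-0-1, 10-00-, 10-1-0, 100-0-
Prime implicants: -00100, -01011, -01110, 0-0010, 00-010, 001-10, 00101-, 001101, 010101, 011100, 011111, 1-0001, 1-1000, 1-1011, 10--00, 10-0-1, 10-00-, 10-1-0, 100-0-, 110111
PI chart (minterm → PIs covering it):
  2 | 0-0010,00-010
  10 | 00-010,001-10,00101-
  11 | -01011,00101-
  13 | 001101  (sole → essential)
  14 | -01110,001-10
  18 | 0-0010  (sole → essential)
  21 | 010101  (sole → essential)
  28 | 011100  (sole → essential)
  31 | 011111  (sole → essential)
  32 | 10--00,10-00-,100-0-
  33 | 1-0001,10-0-1,10-00-,100-0-
  36 | -00100,10--00,10-1-0,100-0-
  37 | 100-0-  (sole → essential)
  38 | 10-1-0  (sole → essential)
  40 | 1-1000,10--00,10-00-
  41 | 10-0-1,10-00-
  43 | -01011,1-1011,10-0-1
  44 | 10--00,10-1-0
  46 | -01110,10-1-0
  49 | 1-0001  (sole → essential)
  55 | 110111  (sole → essential)
  56 | 1-1000  (sole → essential)
Essential prime implicants: 0-0010, 001101, 010101, 011100, 011111, 1-0001, 1-1000, 10-1-0, 100-0-, 110111
Petrick residual → -01011, 001-10, 10-0-1
Minimum SOP uses 13 PIs: b'cd'ef + a'c'd'ef' + a'b'cef' + a'b'cde'f + a'bc'de'f + a'bcde'f' + a'bcdef + ac'd'e'f + acd'e'f' + ab'd'f + ab'df' + ab'c'e' + abc'def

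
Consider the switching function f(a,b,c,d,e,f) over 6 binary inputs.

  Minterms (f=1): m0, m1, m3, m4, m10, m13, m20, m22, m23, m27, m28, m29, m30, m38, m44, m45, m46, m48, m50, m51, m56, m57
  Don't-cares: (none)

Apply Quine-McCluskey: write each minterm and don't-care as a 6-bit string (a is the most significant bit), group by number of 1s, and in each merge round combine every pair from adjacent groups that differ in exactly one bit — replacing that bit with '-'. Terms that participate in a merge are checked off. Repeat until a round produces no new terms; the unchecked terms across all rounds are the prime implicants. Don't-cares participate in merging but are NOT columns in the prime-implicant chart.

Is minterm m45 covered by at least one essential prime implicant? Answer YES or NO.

NO

[col 0] 000000*, 000001*, 000011*, 000100*, 001010, 001101*, 010100*, 010110*, 010111*, 011011, 011100*, 011101*, 011110*, 100110*, 101100*, 101101*, 101110*, 110000*, 110010*, 110011*, 111000*, 111001*
[col 1] -01101, 0-0100, 0-1101, 000-00, 0000-1, 00000-, 01-100*, 01-110*, 0101-0*, 01011-, 0111-0*, 01110-, 10-110, 1011-0, 10110-, 11-000, 1100-0, 11001-, 11100-
[col 2] 01-1-0
Prime implicants: -01101, 0-0100, 0-1101, 000-00, 0000-1, 00000-, 001010, 01-1-0, 01011-, 011011, 01110-, 10-110, 1011-0, 10110-, 11-000, 1100-0, 11001-, 11100-
PI chart (minterm → PIs covering it):
  0 | 000-00,00000-
  1 | 0000-1,00000-
  3 | 0000-1  (sole → essential)
  4 | 0-0100,000-00
  10 | 001010  (sole → essential)
  13 | -01101,0-1101
  20 | 0-0100,01-1-0
  22 | 01-1-0,01011-
  23 | 01011-  (sole → essential)
  27 | 011011  (sole → essential)
  28 | 01-1-0,01110-
  29 | 0-1101,01110-
  30 | 01-1-0  (sole → essential)
  38 | 10-110  (sole → essential)
  44 | 1011-0,10110-
  45 | -01101,10110-
  46 | 10-110,1011-0
  48 | 11-000,1100-0
  50 | 1100-0,11001-
  51 | 11001-  (sole → essential)
  56 | 11-000,11100-
  57 | 11100-  (sole → essential)
Essential prime implicants: 0000-1, 001010, 01-1-0, 01011-, 011011, 10-110, 11001-, 11100-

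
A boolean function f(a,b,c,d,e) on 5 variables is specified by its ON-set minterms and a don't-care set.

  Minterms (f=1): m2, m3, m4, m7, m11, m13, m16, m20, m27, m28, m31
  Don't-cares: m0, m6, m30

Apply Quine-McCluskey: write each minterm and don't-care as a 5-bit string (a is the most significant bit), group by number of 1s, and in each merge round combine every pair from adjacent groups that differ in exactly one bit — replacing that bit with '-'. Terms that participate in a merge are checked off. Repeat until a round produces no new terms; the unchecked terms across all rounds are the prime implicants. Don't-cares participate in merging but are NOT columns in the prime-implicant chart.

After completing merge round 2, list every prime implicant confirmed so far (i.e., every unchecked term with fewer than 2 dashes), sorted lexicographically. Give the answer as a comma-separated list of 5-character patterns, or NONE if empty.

-1011, 0-011, 01101, 1-100, 11-11, 111-0, 1111-

size-2^0 implicants → 00000(✓)  00010(✓)  00011(✓)  00100(✓)  00110(✓)  00111(✓)  01011(✓)  01101  10000(✓)  10100(✓)  11011(✓)  11100(✓)  11110(✓)  11111(✓)
size-2^1 implicants → -0000(✓)  -0100(✓)  -1011  0-011  00-00(✓)  00-10(✓)  00-11(✓)  000-0(✓)  0001-(✓)  001-0(✓)  0011-(✓)  1-100  10-00(✓)  11-11  111-0  1111-
size-2^2 implicants → -0-00  00--0  00-1-
Unchecked terms (primes): -0-00, -1011, 0-011, 00--0, 00-1-, 01101, 1-100, 11-11, 111-0, 1111-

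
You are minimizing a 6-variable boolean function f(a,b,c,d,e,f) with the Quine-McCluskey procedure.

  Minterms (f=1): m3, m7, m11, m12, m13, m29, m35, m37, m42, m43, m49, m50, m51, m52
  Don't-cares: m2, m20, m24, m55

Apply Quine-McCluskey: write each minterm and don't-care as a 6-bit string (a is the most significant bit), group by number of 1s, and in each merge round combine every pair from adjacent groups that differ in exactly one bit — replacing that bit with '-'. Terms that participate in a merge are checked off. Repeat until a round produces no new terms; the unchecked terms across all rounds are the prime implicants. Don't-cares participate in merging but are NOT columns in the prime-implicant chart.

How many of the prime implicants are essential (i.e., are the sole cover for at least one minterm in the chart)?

size-2^0 implicants → 000010(✓)  000011(✓)  000111(✓)  001011(✓)  001100(✓)  001101(✓)  010100(✓)  011000  011101(✓)  100011(✓)  100101  101010(✓)  101011(✓)  110001(✓)  110010(✓)  110011(✓)  110100(✓)  110111(✓)
size-2^1 implicants → -00011(✓)  -01011(✓)  -10100  0-1101  00-011(✓)  000-11  00001-  00110-  1-0011  10-011(✓)  10101-  110-11  1100-1  11001-
size-2^2 implicants → -0-011
Unchecked terms (primes): -0-011, -10100, 0-1101, 000-11, 00001-, 00110-, 011000, 1-0011, 100101, 10101-, 110-11, 1100-1, 11001-
Minterm coverage:
  m3 ⊆ -0-011,000-11,00001-
  m7 ⊆ 000-11 [E]
  m11 ⊆ -0-011 [E]
  m12 ⊆ 00110- [E]
  m13 ⊆ 0-1101,00110-
  m29 ⊆ 0-1101 [E]
  m35 ⊆ -0-011,1-0011
  m37 ⊆ 100101 [E]
  m42 ⊆ 10101- [E]
  m43 ⊆ -0-011,10101-
  m49 ⊆ 1100-1 [E]
  m50 ⊆ 11001- [E]
  m51 ⊆ 1-0011,110-11,1100-1,11001-
  m52 ⊆ -10100 [E]
E = {-0-011, -10100, 0-1101, 000-11, 00110-, 100101, 10101-, 1100-1, 11001-}

9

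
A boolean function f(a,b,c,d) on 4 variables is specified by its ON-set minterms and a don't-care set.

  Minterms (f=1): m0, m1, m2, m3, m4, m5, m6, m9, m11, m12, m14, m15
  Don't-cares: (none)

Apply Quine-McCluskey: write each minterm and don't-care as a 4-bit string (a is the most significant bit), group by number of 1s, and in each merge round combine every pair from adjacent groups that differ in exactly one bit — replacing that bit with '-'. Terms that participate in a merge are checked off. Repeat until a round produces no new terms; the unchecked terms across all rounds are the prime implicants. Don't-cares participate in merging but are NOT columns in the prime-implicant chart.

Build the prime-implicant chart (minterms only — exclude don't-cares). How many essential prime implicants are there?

3

[col 0] 0000*, 0001*, 0010*, 0011*, 0100*, 0101*, 0110*, 1001*, 1011*, 1100*, 1110*, 1111*
[col 1] -001*, -011*, -100*, -110*, 0-00*, 0-01*, 0-10*, 00-0*, 00-1*, 000-*, 001-*, 01-0*, 010-*, 1-11, 10-1*, 11-0*, 111-
[col 2] -0-1, -1-0, 0--0, 0-0-, 00--
Prime implicants: -0-1, -1-0, 0--0, 0-0-, 00--, 1-11, 111-
PI chart (minterm → PIs covering it):
  0 | 0--0,0-0-,00--
  1 | -0-1,0-0-,00--
  2 | 0--0,00--
  3 | -0-1,00--
  4 | -1-0,0--0,0-0-
  5 | 0-0-  (sole → essential)
  6 | -1-0,0--0
  9 | -0-1  (sole → essential)
  11 | -0-1,1-11
  12 | -1-0  (sole → essential)
  14 | -1-0,111-
  15 | 1-11,111-
Essential prime implicants: -0-1, -1-0, 0-0-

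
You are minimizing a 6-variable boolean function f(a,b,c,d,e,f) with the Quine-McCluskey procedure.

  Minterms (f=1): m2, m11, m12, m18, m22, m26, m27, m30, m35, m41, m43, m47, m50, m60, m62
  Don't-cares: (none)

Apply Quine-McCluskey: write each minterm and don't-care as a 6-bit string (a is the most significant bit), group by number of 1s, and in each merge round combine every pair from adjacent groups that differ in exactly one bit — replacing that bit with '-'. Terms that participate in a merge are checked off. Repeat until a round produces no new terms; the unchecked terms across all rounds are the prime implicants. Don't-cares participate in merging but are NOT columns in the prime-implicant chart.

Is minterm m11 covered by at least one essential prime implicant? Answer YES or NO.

NO

[col 0] 000010*, 001011*, 001100, 010010*, 010110*, 011010*, 011011*, 011110*, 100011*, 101001*, 101011*, 101111*, 110010*, 111100*, 111110*
[col 1] -01011, -10010, -11110, 0-0010, 0-1011, 01-010*, 01-110*, 010-10*, 011-10*, 01101-, 10-011, 101-11, 1010-1, 1111-0
[col 2] 01--10
Prime implicants: -01011, -10010, -11110, 0-0010, 0-1011, 001100, 01--10, 01101-, 10-011, 101-11, 1010-1, 1111-0
PI chart (minterm → PIs covering it):
  2 | 0-0010  (sole → essential)
  11 | -01011,0-1011
  12 | 001100  (sole → essential)
  18 | -10010,0-0010,01--10
  22 | 01--10  (sole → essential)
  26 | 01--10,01101-
  27 | 0-1011,01101-
  30 | -11110,01--10
  35 | 10-011  (sole → essential)
  41 | 1010-1  (sole → essential)
  43 | -01011,10-011,101-11,1010-1
  47 | 101-11  (sole → essential)
  50 | -10010  (sole → essential)
  60 | 1111-0  (sole → essential)
  62 | -11110,1111-0
Essential prime implicants: -10010, 0-0010, 001100, 01--10, 10-011, 101-11, 1010-1, 1111-0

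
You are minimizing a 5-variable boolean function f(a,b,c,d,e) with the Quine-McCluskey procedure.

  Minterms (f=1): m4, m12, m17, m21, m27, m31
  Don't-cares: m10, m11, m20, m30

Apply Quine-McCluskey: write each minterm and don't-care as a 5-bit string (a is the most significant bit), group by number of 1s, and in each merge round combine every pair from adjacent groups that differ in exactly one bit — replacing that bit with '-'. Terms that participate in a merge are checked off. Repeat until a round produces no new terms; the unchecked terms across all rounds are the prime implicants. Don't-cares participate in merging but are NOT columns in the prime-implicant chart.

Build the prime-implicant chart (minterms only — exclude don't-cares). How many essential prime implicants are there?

size-2^0 implicants → 00100(✓)  01010(✓)  01011(✓)  01100(✓)  10001(✓)  10100(✓)  10101(✓)  11011(✓)  11110(✓)  11111(✓)
size-2^1 implicants → -0100  -1011  0-100  0101-  10-01  1010-  11-11  1111-
Unchecked terms (primes): -0100, -1011, 0-100, 0101-, 10-01, 1010-, 11-11, 1111-
Minterm coverage:
  m4 ⊆ -0100,0-100
  m12 ⊆ 0-100 [E]
  m17 ⊆ 10-01 [E]
  m21 ⊆ 10-01,1010-
  m27 ⊆ -1011,11-11
  m31 ⊆ 11-11,1111-
E = {0-100, 10-01}

2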